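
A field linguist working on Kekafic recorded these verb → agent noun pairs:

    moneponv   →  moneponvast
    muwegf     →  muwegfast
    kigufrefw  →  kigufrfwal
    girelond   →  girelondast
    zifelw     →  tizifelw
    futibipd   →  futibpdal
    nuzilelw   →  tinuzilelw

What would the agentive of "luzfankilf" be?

tiluzfankilf

girelond and futibipd both end in -d yet inflect differently (girelondast, futibpdal), so the final letter is not what conditions the rule; the second-to-last letter is.
"luzfankilf" has second-to-last letter 'l'. The stems whose second-to-last letter is 'l' (zifelw → tizifelw, nuzilelw → tinuzilelw) add the prefix ti-.
The other patterns: stems whose second-to-last letter is 'g' or 'n' add -ast; stems whose second-to-last letter is 'f' or 'p' delete the last vowel and add -al.
So luzfankilf → tiluzfankilf.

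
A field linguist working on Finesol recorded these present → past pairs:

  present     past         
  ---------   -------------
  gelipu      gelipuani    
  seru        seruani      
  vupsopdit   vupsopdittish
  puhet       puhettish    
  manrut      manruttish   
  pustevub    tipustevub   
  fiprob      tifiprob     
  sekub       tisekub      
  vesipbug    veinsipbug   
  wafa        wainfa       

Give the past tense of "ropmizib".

tiropmizib

gelipu and manrut both have last vowel 'u' yet inflect differently (gelipuani, manruttish), so the last vowel is not what conditions the rule; the final letter is.
"ropmizib" ends in -b. The stems ending in -b (pustevub → tipustevub, fiprob → tifiprob, sekub → tisekub) add the prefix ti-.
The other patterns: stems ending in -u add -ani; stems ending in -t double the final consonant and add -ish; stems ending in -a or -g insert -in- after the first vowel.
So ropmizib → tiropmizib.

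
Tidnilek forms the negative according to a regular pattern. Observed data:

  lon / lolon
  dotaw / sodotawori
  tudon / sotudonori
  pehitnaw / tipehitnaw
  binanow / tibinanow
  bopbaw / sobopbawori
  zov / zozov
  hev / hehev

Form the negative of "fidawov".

lon and tudon both end in -n yet inflect differently (lolon, sotudonori), so the final letter is not what conditions the rule; the number of vowels is.
"fidawov" has 3 vowels. The stems with 3 vowels (binanow → tibinanow, pehitnaw → tipehitnaw) add the prefix ti-.
The other patterns: stems with 1 vowel repeat the first consonant+vowel as a prefix; stems with 2 vowels add so- … -ori around the stem.
So fidawov → tifidawov.

tifidawov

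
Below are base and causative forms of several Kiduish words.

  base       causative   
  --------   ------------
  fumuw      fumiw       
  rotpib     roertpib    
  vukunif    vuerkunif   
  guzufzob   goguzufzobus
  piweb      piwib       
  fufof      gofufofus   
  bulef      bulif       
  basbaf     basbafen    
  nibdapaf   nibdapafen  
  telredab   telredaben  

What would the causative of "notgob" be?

gonotgobus

basbaf and vukunif both end in -f yet inflect differently (basbafen, vuerkunif), so the final letter is not what conditions the rule; the last vowel is.
"notgob" has last vowel 'o'. The stems whose last vowel is 'o' (guzufzob → goguzufzobus, fufof → gofufofus) add go- … -us around the stem.
The other patterns: stems whose last vowel is 'a' add -en; stems whose last vowel is 'i' insert -er- after the first vowel; stems whose last vowel is 'e' or 'u' change the last vowel to 'i'.
So notgob → gonotgobus.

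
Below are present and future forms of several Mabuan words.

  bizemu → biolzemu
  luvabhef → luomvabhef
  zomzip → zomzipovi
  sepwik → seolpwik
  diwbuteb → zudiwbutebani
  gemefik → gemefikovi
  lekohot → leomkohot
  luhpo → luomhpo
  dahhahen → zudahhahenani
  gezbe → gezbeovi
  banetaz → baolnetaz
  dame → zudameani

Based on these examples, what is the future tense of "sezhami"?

seolzhami

"sezhami" begins with s-. The one such stem in the data (sepwik → seolpwik) inserts -ol- after the first vowel (as do bizemu, banetaz), so the same rule applies.
So sezhami → seolzhami.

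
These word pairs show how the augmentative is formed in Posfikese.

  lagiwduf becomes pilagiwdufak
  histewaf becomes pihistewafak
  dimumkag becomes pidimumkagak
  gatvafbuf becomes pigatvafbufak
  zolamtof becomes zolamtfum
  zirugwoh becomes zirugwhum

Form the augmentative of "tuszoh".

tuszhum

"tuszoh" has last vowel 'o'. The stems whose last vowel is 'o' (zolamtof → zolamtfum, zirugwoh → zirugwhum) delete the last vowel and add -um.
So tuszoh → tuszhum.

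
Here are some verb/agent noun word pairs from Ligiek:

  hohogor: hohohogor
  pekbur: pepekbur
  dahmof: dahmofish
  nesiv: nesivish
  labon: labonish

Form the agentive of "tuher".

hohogor and dahmof both have last vowel 'o' yet inflect differently (hohohogor, dahmofish), so the last vowel is not what conditions the rule; the final letter is.
"tuher" ends in -r. The stems ending in -r (hohogor → hohohogor, pekbur → pepekbur) repeat the first consonant+vowel as a prefix.
The other pattern: stems ending in -f, -n or -v add -ish.
So tuher → tutuher.

tutuher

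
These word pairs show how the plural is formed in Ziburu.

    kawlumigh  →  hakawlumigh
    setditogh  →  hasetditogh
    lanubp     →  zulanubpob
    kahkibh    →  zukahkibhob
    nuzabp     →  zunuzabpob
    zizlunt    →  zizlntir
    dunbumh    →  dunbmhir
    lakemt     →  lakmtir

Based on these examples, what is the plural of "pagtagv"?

"pagtagv" has second-to-last letter 'g'. The stems whose second-to-last letter is 'g' (kawlumigh → hakawlumigh, setditogh → hasetditogh) add the prefix ha-.
The other patterns: stems whose second-to-last letter is 'b' add zu- … -ob around the stem; stems whose second-to-last letter is 'm' or 'n' delete the last vowel and add -ir.
So pagtagv → hapagtagv.

hapagtagv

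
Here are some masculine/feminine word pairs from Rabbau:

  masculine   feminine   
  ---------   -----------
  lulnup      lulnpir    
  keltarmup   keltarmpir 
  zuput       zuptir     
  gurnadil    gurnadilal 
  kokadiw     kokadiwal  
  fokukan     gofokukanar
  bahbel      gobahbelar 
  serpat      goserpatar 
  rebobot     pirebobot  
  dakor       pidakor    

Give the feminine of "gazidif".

gazidifal

"gazidif" has last vowel 'i'. The stems whose last vowel is 'i' (gurnadil → gurnadilal, kokadiw → kokadiwal) add -al.
So gazidif → gazidifal.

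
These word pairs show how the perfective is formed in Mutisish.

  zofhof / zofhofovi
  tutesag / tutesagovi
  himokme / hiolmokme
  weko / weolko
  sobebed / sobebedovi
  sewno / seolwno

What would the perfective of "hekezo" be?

himokme and sobebed both have last vowel 'e' yet inflect differently (hiolmokme, sobebedovi), so the last vowel is not what conditions the rule; whether the stem ends in a vowel or a consonant is.
"hekezo" ends in a vowel. The stems ending in a vowel (weko → weolko, sewno → seolwno, himokme → hiolmokme) insert -ol- after the first vowel.
The other pattern: stems ending in a consonant add -ovi.
So hekezo → heolkezo.

heolkezo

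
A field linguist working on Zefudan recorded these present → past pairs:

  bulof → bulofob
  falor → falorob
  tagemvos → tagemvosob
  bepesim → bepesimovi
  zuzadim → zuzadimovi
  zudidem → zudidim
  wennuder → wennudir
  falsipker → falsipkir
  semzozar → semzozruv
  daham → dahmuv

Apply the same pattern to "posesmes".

posesmis

"posesmes" has last vowel 'e'. The stems whose last vowel is 'e' (zudidem → zudidim, wennuder → wennudir, falsipker → falsipkir) change the last vowel to 'i'.
The other patterns: stems whose last vowel is 'o' add -ob; stems whose last vowel is 'i' add -ovi; stems whose last vowel is 'a' delete the last vowel and add -uv.
So posesmes → posesmis.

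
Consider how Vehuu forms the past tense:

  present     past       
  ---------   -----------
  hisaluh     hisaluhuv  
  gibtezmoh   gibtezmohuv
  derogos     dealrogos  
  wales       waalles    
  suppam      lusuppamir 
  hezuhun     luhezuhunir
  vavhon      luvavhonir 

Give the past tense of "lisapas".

gibtezmoh and derogos both have last vowel 'o' yet inflect differently (gibtezmohuv, dealrogos), so the last vowel is not what conditions the rule; the final letter is.
"lisapas" ends in -s. The stems ending in -s (derogos → dealrogos, wales → waalles) insert -al- after the first vowel.
The other patterns: stems ending in -h add -uv; stems ending in -m or -n add lu- … -ir around the stem.
So lisapas → lialsapas.

lialsapas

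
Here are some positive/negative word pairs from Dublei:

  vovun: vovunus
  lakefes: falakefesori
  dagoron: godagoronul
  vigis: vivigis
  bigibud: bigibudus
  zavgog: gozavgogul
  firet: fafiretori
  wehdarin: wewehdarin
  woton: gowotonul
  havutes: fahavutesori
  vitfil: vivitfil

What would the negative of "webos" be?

vovun and wehdarin both end in -n yet inflect differently (vovunus, wewehdarin), so the final letter is not what conditions the rule; the last vowel is.
"webos" has last vowel 'o'. The stems whose last vowel is 'o' (woton → gowotonul, zavgog → gozavgogul, dagoron → godagoronul) add go- … -ul around the stem.
So webos → gowebosul.

gowebosul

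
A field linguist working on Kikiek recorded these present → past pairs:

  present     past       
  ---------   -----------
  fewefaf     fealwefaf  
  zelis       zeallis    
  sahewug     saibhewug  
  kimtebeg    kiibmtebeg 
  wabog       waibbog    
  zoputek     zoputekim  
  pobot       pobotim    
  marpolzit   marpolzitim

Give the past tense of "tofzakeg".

toibfzakeg

kimtebeg and zoputek both have last vowel 'e' yet inflect differently (kiibmtebeg, zoputekim), so the last vowel is not what conditions the rule; the final letter is.
"tofzakeg" ends in -g. The stems ending in -g (sahewug → saibhewug, kimtebeg → kiibmtebeg, wabog → waibbog) insert -ib- after the first vowel.
So tofzakeg → toibfzakeg.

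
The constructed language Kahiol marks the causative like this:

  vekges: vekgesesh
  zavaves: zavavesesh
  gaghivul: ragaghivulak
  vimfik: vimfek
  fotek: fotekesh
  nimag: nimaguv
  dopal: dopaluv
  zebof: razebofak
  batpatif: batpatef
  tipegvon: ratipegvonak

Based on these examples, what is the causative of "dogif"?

dogef

zebof and batpatif both end in -f yet inflect differently (razebofak, batpatef), so the final letter is not what conditions the rule; the last vowel is.
"dogif" has last vowel 'i'. The stems whose last vowel is 'i' (batpatif → batpatef, vimfik → vimfek) change the last vowel to 'e'.
So dogif → dogef.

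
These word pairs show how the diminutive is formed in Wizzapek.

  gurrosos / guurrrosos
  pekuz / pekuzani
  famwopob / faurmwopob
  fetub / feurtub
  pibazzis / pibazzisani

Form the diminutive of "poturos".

poturosani

"poturos" begins with p-. The stems beginning with p- (pibazzis → pibazzisani, pekuz → pekuzani) add -ani.
The other pattern: stems beginning with f- or g- insert -ur- after the first vowel.
So poturos → poturosani.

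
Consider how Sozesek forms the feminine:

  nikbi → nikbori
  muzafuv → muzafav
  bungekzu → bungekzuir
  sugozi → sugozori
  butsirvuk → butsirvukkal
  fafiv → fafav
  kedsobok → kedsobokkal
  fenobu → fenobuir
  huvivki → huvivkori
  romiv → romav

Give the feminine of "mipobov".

huvivki and fafiv both have last vowel 'i' yet inflect differently (huvivkori, fafav), so the last vowel is not what conditions the rule; the final letter is.
"mipobov" ends in -v. The stems ending in -v (muzafuv → muzafav, fafiv → fafav, romiv → romav) change the last vowel to 'a'.
So mipobov → mipobav.

mipobav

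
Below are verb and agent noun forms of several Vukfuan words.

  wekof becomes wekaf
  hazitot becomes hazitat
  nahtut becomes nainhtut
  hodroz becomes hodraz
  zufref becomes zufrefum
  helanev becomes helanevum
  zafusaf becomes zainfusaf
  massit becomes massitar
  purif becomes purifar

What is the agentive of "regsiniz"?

zufref and wekof both end in -f yet inflect differently (zufrefum, wekaf), so the final letter is not what conditions the rule; the last vowel is.
"regsiniz" has last vowel 'i'. The stems whose last vowel is 'i' (purif → purifar, massit → massitar) add -ar.
So regsiniz → regsinizar.

regsinizar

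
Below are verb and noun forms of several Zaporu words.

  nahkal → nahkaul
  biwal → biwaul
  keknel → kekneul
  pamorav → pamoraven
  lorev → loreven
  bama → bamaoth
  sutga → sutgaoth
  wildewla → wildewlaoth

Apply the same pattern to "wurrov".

keknel and lorev both have last vowel 'e' yet inflect differently (kekneul, loreven), so the last vowel is not what conditions the rule; the final letter is.
"wurrov" ends in -v. The stems ending in -v (lorev → loreven, pamorav → pamoraven) add -en.
So wurrov → wurroven.

wurroven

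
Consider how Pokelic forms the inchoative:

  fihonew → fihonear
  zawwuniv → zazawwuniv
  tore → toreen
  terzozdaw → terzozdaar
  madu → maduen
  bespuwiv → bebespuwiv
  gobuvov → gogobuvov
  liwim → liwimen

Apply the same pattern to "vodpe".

vodpeen

bespuwiv and liwim both have last vowel 'i' yet inflect differently (bebespuwiv, liwimen), so the last vowel is not what conditions the rule; the final letter is.
"vodpe" ends in -e. The one such stem in the data (tore → toreen) adds -en, so the same rule applies.
The other patterns: stems ending in -w drop the final letter and add -ar; stems ending in -v repeat the first consonant+vowel as a prefix.
So vodpe → vodpeen.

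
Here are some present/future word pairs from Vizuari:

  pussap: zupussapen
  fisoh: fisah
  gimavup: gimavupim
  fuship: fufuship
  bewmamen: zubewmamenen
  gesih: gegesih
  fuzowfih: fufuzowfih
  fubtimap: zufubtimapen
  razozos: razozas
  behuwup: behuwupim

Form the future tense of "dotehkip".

"dotehkip" has last vowel 'i'. The stems whose last vowel is 'i' (gesih → gegesih, fuzowfih → fufuzowfih, fuship → fufuship) repeat the first consonant+vowel as a prefix.
The other patterns: stems whose last vowel is 'u' add -im; stems whose last vowel is 'o' change the last vowel to 'a'; stems whose last vowel is 'a' or 'e' add zu- … -en around the stem.
So dotehkip → dodotehkip.

dodotehkip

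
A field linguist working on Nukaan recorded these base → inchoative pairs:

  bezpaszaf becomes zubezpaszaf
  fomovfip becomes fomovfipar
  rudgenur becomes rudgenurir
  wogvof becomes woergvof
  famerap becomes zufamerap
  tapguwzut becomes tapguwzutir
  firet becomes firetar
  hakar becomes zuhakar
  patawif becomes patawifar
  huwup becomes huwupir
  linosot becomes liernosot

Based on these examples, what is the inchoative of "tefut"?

"tefut" has last vowel 'u'. The stems whose last vowel is 'u' (huwup → huwupir, rudgenur → rudgenurir, tapguwzut → tapguwzutir) add -ir.
So tefut → tefutir.

tefutir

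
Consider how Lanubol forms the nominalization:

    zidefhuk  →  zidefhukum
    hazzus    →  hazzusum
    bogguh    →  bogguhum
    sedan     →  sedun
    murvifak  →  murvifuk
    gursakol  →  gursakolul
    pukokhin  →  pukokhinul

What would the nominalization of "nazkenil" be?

zidefhuk and murvifak both end in -k yet inflect differently (zidefhukum, murvifuk), so the final letter is not what conditions the rule; the last vowel is.
"nazkenil" has last vowel 'i'. The one such stem in the data (pukokhin → pukokhinul) adds -ul, so the same rule applies.
So nazkenil → nazkenilul.

nazkenilul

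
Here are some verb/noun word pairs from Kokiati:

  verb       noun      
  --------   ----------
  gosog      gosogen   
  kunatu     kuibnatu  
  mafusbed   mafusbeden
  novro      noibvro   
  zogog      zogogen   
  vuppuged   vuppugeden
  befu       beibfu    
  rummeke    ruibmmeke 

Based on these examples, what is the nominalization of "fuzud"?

novro and gosog both have last vowel 'o' yet inflect differently (noibvro, gosogen), so the last vowel is not what conditions the rule; whether the stem ends in a vowel or a consonant is.
"fuzud" ends in a consonant. The stems ending in a consonant (gosog → gosogen, mafusbed → mafusbeden, zogog → zogogen) add -en.
So fuzud → fuzuden.

fuzuden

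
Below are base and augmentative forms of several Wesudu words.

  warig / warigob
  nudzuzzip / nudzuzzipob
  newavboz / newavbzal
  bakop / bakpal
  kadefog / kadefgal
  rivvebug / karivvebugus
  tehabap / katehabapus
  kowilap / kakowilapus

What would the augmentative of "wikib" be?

nudzuzzip and bakop both end in -p yet inflect differently (nudzuzzipob, bakpal), so the final letter is not what conditions the rule; the last vowel is.
"wikib" has last vowel 'i'. The stems whose last vowel is 'i' (warig → warigob, nudzuzzip → nudzuzzipob) add -ob.
So wikib → wikibob.

wikibob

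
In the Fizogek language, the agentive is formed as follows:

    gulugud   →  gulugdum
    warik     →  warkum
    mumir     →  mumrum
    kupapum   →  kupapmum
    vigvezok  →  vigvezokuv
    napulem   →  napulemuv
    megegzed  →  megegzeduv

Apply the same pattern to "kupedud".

kupeddum

"kupedud" has last vowel 'u'. The stems whose last vowel is 'u' (gulugud → gulugdum, kupapum → kupapmum) delete the last vowel and add -um.
So kupedud → kupeddum.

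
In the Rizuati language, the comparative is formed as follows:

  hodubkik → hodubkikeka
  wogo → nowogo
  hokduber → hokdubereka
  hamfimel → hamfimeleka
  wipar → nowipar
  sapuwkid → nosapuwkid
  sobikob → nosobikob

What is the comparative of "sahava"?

nosahava

"sahava" begins with s-. The stems beginning with s- (sapuwkid → nosapuwkid, sobikob → nosobikob) add the prefix no-.
So sahava → nosahava.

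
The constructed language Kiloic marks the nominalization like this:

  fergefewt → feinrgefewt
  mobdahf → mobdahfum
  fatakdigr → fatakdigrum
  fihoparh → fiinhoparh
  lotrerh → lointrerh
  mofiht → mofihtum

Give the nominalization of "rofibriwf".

roinfibriwf

mofiht and fergefewt both end in -t yet inflect differently (mofihtum, feinrgefewt), so the final letter is not what conditions the rule; the second-to-last letter is.
"rofibriwf" has second-to-last letter 'w'. The one such stem in the data (fergefewt → feinrgefewt) inserts -in- after the first vowel (as do fihoparh, lotrerh), so the same rule applies.
The other pattern: stems whose second-to-last letter is 'g' or 'h' add -um.
So rofibriwf → roinfibriwf.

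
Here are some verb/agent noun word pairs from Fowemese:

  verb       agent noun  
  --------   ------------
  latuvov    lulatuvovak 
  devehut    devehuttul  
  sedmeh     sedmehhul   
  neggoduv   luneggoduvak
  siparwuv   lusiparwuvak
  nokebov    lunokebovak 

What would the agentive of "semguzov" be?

"semguzov" ends in -v. The stems ending in -v (nokebov → lunokebovak, neggoduv → luneggoduvak, siparwuv → lusiparwuvak) add lu- … -ak around the stem.
The other pattern: stems ending in -h or -t double the final consonant and add -ul.
So semguzov → lusemguzovak.

lusemguzovak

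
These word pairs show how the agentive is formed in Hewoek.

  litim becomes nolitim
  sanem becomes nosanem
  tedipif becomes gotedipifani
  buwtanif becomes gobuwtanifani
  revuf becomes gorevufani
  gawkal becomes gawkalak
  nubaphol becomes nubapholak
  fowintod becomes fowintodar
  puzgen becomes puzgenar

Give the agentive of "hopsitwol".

hopsitwolak

litim and tedipif both have last vowel 'i' yet inflect differently (nolitim, gotedipifani), so the last vowel is not what conditions the rule; the final letter is.
"hopsitwol" ends in -l. The stems ending in -l (gawkal → gawkalak, nubaphol → nubapholak) add -ak.
So hopsitwol → hopsitwolak.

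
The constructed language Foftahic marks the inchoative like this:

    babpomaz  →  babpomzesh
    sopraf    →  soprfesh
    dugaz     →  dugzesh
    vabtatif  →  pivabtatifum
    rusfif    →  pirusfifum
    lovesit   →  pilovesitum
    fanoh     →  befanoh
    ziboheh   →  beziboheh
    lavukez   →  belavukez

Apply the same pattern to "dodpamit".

sopraf and vabtatif both end in -f yet inflect differently (soprfesh, pivabtatifum), so the final letter is not what conditions the rule; the last vowel is.
"dodpamit" has last vowel 'i'. The stems whose last vowel is 'i' (vabtatif → pivabtatifum, rusfif → pirusfifum, lovesit → pilovesitum) add pi- … -um around the stem.
So dodpamit → pidodpamitum.

pidodpamitum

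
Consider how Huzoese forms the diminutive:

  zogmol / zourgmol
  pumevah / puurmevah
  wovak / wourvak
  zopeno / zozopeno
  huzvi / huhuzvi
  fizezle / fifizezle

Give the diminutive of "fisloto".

"fisloto" ends in a vowel. The stems ending in a vowel (zopeno → zozopeno, huzvi → huhuzvi, fizezle → fifizezle) repeat the first consonant+vowel as a prefix.
The other pattern: stems ending in a consonant insert -ur- after the first vowel.
So fisloto → fifisloto.

fifisloto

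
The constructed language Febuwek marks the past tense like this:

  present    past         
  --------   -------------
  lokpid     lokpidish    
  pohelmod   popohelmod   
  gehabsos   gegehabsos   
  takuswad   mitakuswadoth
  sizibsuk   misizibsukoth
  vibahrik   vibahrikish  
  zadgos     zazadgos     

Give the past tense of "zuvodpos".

"zuvodpos" has last vowel 'o'. The stems whose last vowel is 'o' (gehabsos → gegehabsos, pohelmod → popohelmod, zadgos → zazadgos) repeat the first consonant+vowel as a prefix.
So zuvodpos → zuzuvodpos.

zuzuvodpos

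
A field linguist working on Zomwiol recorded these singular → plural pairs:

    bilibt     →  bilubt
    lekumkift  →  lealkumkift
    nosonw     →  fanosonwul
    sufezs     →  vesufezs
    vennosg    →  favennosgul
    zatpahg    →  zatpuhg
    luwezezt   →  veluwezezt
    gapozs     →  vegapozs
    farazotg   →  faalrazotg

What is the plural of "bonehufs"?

"bonehufs" has second-to-last letter 'f'. The one such stem in the data (lekumkift → lealkumkift) inserts -al- after the first vowel (as does farazotg), so the same rule applies.
The other patterns: stems whose second-to-last letter is 'b' or 'h' change the last vowel to 'u'; stems whose second-to-last letter is 'z' add the prefix ve-; stems whose second-to-last letter is 'n' or 's' add fa- … -ul around the stem.
So bonehufs → boalnehufs.

boalnehufs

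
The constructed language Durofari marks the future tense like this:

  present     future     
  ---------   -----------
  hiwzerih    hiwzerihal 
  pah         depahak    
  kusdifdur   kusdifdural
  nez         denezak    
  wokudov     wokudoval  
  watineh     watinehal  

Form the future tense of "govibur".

govibural

hiwzerih and pah both end in -h yet inflect differently (hiwzerihal, depahak), so the final letter is not what conditions the rule; the number of vowels is.
"govibur" has 3 vowels. The stems with 3 vowels (hiwzerih → hiwzerihal, kusdifdur → kusdifdural, watineh → watinehal) add -al.
So govibur → govibural.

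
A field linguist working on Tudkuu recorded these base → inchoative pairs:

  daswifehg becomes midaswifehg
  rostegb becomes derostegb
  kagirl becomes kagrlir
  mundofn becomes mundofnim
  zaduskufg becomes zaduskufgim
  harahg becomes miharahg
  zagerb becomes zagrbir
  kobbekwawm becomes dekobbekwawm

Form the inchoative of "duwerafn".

"duwerafn" has second-to-last letter 'f'. The stems whose second-to-last letter is 'f' (zaduskufg → zaduskufgim, mundofn → mundofnim) add -im.
So duwerafn → duwerafnim.

duwerafnim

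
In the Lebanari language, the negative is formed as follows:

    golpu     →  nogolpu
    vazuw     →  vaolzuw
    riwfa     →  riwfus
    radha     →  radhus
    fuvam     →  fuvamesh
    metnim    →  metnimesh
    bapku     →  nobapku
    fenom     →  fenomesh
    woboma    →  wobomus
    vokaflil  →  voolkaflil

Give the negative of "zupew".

zuolpew

"zupew" ends in -w. The one such stem in the data (vazuw → vaolzuw) inserts -ol- after the first vowel (as does vokaflil), so the same rule applies.
The other patterns: stems ending in -m add -esh; stems ending in -a drop the final letter and add -us; stems ending in -u add the prefix no-.
So zupew → zuolpew.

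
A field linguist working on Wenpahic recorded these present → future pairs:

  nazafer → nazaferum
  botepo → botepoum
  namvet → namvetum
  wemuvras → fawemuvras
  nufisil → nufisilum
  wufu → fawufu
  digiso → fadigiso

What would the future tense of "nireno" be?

digiso and botepo both end in -o yet inflect differently (fadigiso, botepoum), so the final letter is not what conditions the rule; the first letter is.
"nireno" begins with n-. The stems beginning with n- (nazafer → nazaferum, namvet → namvetum, nufisil → nufisilum) add -um.
The other pattern: stems beginning with d- or w- add the prefix fa-.
So nireno → nirenoum.

nirenoum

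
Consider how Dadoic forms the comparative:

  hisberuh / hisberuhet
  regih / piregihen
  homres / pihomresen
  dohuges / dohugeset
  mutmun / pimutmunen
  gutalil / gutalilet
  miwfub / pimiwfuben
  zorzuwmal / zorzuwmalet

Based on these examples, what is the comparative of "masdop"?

hisberuh and regih both end in -h yet inflect differently (hisberuhet, piregihen), so the final letter is not what conditions the rule; the number of vowels is.
"masdop" has 2 vowels. The stems with 2 vowels (regih → piregihen, mutmun → pimutmunen, homres → pihomresen) add pi- … -en around the stem.
The other pattern: stems with 3 vowels add -et.
So masdop → pimasdopen.

pimasdopen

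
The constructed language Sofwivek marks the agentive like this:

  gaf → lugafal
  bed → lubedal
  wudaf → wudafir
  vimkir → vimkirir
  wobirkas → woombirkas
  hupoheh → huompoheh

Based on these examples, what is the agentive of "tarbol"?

gaf and wudaf both end in -f yet inflect differently (lugafal, wudafir), so the final letter is not what conditions the rule; the number of vowels is.
"tarbol" has 2 vowels. The stems with 2 vowels (wudaf → wudafir, vimkir → vimkirir) add -ir.
The other patterns: stems with 1 vowel add lu- … -al around the stem; stems with 3 vowels insert -om- after the first vowel.
So tarbol → tarbolir.

tarbolir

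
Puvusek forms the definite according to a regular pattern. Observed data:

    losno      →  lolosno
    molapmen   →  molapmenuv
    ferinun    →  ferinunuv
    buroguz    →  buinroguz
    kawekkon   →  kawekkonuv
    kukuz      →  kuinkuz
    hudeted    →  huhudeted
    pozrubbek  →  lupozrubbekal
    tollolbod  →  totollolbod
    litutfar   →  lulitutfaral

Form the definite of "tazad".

tatazad

"tazad" ends in -d. The stems ending in -d (tollolbod → totollolbod, hudeted → huhudeted) repeat the first consonant+vowel as a prefix.
The other patterns: stems ending in -z insert -in- after the first vowel; stems ending in -n add -uv; stems ending in -k or -r add lu- … -al around the stem.
So tazad → tatazad.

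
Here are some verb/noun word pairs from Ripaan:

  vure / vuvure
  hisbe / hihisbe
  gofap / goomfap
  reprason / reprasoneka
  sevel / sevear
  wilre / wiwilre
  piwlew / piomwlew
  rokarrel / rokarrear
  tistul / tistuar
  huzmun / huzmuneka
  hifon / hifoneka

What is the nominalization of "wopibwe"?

wowopibwe

"wopibwe" ends in -e. The stems ending in -e (vure → vuvure, hisbe → hihisbe, wilre → wiwilre) repeat the first consonant+vowel as a prefix.
So wopibwe → wowopibwe.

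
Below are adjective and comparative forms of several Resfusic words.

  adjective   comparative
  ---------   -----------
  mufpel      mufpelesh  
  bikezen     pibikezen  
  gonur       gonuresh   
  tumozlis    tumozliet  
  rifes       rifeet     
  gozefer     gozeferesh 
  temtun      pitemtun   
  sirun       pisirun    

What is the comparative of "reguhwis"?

reguhwiet

"reguhwis" ends in -s. The stems ending in -s (tumozlis → tumozliet, rifes → rifeet) drop the final letter and add -et.
So reguhwis → reguhwiet.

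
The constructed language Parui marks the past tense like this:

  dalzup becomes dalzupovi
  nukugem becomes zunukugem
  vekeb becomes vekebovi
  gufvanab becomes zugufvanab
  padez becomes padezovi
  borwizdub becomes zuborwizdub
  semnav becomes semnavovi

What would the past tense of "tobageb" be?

zutobageb

gufvanab and vekeb both end in -b yet inflect differently (zugufvanab, vekebovi), so the final letter is not what conditions the rule; the number of vowels is.
"tobageb" has 3 vowels. The stems with 3 vowels (nukugem → zunukugem, gufvanab → zugufvanab, borwizdub → zuborwizdub) add the prefix zu-.
So tobageb → zutobageb.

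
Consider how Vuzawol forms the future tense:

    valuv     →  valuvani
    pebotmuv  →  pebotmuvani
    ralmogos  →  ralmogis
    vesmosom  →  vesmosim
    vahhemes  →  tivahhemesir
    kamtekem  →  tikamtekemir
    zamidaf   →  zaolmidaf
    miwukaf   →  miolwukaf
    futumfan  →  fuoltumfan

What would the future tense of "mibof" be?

mibif

"mibof" has last vowel 'o'. The stems whose last vowel is 'o' (ralmogos → ralmogis, vesmosom → vesmosim) change the last vowel to 'i'.
So mibof → mibif.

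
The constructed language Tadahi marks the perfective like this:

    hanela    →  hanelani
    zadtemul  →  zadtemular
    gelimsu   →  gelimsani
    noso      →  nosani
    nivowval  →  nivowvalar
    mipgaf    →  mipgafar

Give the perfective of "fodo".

fodani

hanela and mipgaf both have last vowel 'a' yet inflect differently (hanelani, mipgafar), so the last vowel is not what conditions the rule; whether the stem ends in a vowel or a consonant is.
"fodo" ends in a vowel. The stems ending in a vowel (hanela → hanelani, noso → nosani, gelimsu → gelimsani) drop the final letter and add -ani.
The other pattern: stems ending in a consonant add -ar.
So fodo → fodani.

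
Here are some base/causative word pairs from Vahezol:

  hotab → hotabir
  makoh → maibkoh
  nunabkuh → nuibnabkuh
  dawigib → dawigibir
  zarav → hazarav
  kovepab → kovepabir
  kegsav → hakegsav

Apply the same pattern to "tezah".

zarav and kovepab both have last vowel 'a' yet inflect differently (hazarav, kovepabir), so the last vowel is not what conditions the rule; the final letter is.
"tezah" ends in -h. The stems ending in -h (nunabkuh → nuibnabkuh, makoh → maibkoh) insert -ib- after the first vowel.
The other patterns: stems ending in -v add the prefix ha-; stems ending in -b add -ir.
So tezah → teibzah.

teibzah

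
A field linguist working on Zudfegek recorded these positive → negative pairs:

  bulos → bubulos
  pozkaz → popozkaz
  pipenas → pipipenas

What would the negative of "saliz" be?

sasaliz

Every pair shown (bulos → bubulos, pozkaz → popozkaz, pipenas → pipipenas) follows the same rule: repeat the first consonant+vowel as a prefix.
So saliz → sasaliz.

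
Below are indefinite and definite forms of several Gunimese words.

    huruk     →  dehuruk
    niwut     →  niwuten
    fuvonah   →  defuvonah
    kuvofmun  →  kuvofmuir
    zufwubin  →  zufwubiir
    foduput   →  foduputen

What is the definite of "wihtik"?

dewihtik

"wihtik" ends in -k. The one such stem in the data (huruk → dehuruk) adds the prefix de-, so the same rule applies.
So wihtik → dewihtik.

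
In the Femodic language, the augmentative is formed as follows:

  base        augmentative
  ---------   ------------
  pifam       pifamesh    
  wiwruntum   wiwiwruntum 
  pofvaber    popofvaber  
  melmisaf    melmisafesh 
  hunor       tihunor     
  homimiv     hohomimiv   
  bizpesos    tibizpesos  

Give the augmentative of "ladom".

pifam and wiwruntum both end in -m yet inflect differently (pifamesh, wiwiwruntum), so the final letter is not what conditions the rule; the last vowel is.
"ladom" has last vowel 'o'. The stems whose last vowel is 'o' (hunor → tihunor, bizpesos → tibizpesos) add the prefix ti-.
So ladom → tiladom.

tiladom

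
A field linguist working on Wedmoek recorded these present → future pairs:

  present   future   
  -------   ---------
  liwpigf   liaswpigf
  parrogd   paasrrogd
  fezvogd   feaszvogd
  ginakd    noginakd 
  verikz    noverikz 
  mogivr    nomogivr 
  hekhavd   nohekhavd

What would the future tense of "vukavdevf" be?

novukavdevf

parrogd and hekhavd both end in -d yet inflect differently (paasrrogd, nohekhavd), so the final letter is not what conditions the rule; the second-to-last letter is.
"vukavdevf" has second-to-last letter 'v'. The stems whose second-to-last letter is 'v' (hekhavd → nohekhavd, mogivr → nomogivr) add the prefix no-.
The other pattern: stems whose second-to-last letter is 'g' insert -as- after the first vowel.
So vukavdevf → novukavdevf.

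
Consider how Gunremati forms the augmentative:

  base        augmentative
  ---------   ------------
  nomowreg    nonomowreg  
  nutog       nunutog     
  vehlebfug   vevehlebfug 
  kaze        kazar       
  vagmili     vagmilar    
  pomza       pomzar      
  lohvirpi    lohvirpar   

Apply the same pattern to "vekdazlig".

vevekdazlig

"vekdazlig" ends in a consonant. The stems ending in a consonant (nomowreg → nonomowreg, nutog → nunutog, vehlebfug → vevehlebfug) repeat the first consonant+vowel as a prefix.
So vekdazlig → vevekdazlig.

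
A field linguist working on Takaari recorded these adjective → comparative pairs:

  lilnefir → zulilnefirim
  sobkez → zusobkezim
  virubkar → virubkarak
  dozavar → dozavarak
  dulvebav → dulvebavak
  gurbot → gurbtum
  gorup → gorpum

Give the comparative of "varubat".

varubatak

lilnefir and virubkar both end in -r yet inflect differently (zulilnefirim, virubkarak), so the final letter is not what conditions the rule; the last vowel is.
"varubat" has last vowel 'a'. The stems whose last vowel is 'a' (virubkar → virubkarak, dozavar → dozavarak, dulvebav → dulvebavak) add -ak.
So varubat → varubatak.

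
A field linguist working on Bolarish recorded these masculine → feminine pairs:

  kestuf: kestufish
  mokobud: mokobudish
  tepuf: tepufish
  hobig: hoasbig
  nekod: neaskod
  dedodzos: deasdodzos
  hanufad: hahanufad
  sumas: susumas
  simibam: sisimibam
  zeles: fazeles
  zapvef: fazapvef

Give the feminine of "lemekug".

mokobud and nekod both end in -d yet inflect differently (mokobudish, neaskod), so the final letter is not what conditions the rule; the last vowel is.
"lemekug" has last vowel 'u'. The stems whose last vowel is 'u' (kestuf → kestufish, mokobud → mokobudish, tepuf → tepufish) add -ish.
The other patterns: stems whose last vowel is 'i' or 'o' insert -as- after the first vowel; stems whose last vowel is 'a' repeat the first consonant+vowel as a prefix; stems whose last vowel is 'e' add the prefix fa-.
So lemekug → lemekugish.

lemekugish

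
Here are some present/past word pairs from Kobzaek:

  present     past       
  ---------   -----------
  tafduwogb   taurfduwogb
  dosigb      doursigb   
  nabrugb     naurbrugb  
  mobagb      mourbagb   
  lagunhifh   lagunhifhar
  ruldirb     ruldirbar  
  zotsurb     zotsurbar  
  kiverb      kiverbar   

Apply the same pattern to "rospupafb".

rospupafbar

tafduwogb and ruldirb both end in -b yet inflect differently (taurfduwogb, ruldirbar), so the final letter is not what conditions the rule; the second-to-last letter is.
"rospupafb" has second-to-last letter 'f'. The one such stem in the data (lagunhifh → lagunhifhar) adds -ar, so the same rule applies.
The other pattern: stems whose second-to-last letter is 'g' insert -ur- after the first vowel.
So rospupafb → rospupafbar.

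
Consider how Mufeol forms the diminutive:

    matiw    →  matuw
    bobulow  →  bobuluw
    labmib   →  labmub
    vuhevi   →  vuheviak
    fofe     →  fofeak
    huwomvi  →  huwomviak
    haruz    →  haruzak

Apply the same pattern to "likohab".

likohub

matiw and vuhevi both have last vowel 'i' yet inflect differently (matuw, vuheviak), so the last vowel is not what conditions the rule; the final letter is.
"likohab" ends in -b. The one such stem in the data (labmib → labmub) changes the last vowel to 'u' (as do matiw, bobulow), so the same rule applies.
So likohab → likohub.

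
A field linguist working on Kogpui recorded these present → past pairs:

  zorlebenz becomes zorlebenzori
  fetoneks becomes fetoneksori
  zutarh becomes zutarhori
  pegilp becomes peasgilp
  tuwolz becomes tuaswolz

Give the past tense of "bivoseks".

bivoseksori

"bivoseks" has second-to-last letter 'k'. The one such stem in the data (fetoneks → fetoneksori) adds -ori, so the same rule applies.
The other pattern: stems whose second-to-last letter is 'l' insert -as- after the first vowel.
So bivoseks → bivoseksori.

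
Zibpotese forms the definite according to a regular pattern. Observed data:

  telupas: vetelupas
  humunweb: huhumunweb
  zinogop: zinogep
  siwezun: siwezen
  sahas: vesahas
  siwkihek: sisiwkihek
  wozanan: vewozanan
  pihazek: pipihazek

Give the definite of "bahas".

vebahas

wozanan and siwezun both end in -n yet inflect differently (vewozanan, siwezen), so the final letter is not what conditions the rule; the last vowel is.
"bahas" has last vowel 'a'. The stems whose last vowel is 'a' (wozanan → vewozanan, sahas → vesahas, telupas → vetelupas) add the prefix ve-.
So bahas → vebahas.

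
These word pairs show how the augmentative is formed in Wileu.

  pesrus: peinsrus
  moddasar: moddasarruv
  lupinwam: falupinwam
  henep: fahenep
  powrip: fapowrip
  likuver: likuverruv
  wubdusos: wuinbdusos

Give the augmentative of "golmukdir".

henep and likuver both have last vowel 'e' yet inflect differently (fahenep, likuverruv), so the last vowel is not what conditions the rule; the final letter is.
"golmukdir" ends in -r. The stems ending in -r (likuver → likuverruv, moddasar → moddasarruv) double the final consonant and add -uv.
The other patterns: stems ending in -s insert -in- after the first vowel; stems ending in -m or -p add the prefix fa-.
So golmukdir → golmukdirruv.

golmukdirruv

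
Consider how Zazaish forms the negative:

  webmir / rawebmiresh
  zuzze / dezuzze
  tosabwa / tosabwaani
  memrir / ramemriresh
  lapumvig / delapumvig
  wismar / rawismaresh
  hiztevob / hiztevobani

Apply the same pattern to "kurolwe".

memrir and lapumvig both have last vowel 'i' yet inflect differently (ramemriresh, delapumvig), so the last vowel is not what conditions the rule; the final letter is.
"kurolwe" ends in -e. The one such stem in the data (zuzze → dezuzze) adds the prefix de-, so the same rule applies.
The other patterns: stems ending in -r add ra- … -esh around the stem; stems ending in -a or -b add -ani.
So kurolwe → dekurolwe.

dekurolwe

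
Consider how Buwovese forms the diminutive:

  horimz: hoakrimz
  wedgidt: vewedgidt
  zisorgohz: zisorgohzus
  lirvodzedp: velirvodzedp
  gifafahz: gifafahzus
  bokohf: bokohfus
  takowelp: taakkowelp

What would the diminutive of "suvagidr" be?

"suvagidr" has second-to-last letter 'd'. The stems whose second-to-last letter is 'd' (wedgidt → vewedgidt, lirvodzedp → velirvodzedp) add the prefix ve-.
So suvagidr → vesuvagidr.

vesuvagidr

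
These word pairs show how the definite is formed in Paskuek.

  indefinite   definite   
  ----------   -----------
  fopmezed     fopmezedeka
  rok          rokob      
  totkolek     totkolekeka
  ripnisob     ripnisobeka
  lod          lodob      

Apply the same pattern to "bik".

rok and totkolek both end in -k yet inflect differently (rokob, totkolekeka), so the final letter is not what conditions the rule; the number of vowels is.
"bik" has 1 vowel. The stems with 1 vowel (lod → lodob, rok → rokob) add -ob.
The other pattern: stems with 3 vowels add -eka.
So bik → bikob.

bikob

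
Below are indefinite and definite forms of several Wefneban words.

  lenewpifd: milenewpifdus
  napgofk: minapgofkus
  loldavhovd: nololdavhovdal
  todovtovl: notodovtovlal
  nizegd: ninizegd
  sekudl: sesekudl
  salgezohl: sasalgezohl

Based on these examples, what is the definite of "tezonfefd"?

mitezonfefdus

"tezonfefd" has second-to-last letter 'f'. The stems whose second-to-last letter is 'f' (lenewpifd → milenewpifdus, napgofk → minapgofkus) add mi- … -us around the stem.
The other patterns: stems whose second-to-last letter is 'v' add no- … -al around the stem; stems whose second-to-last letter is 'd', 'g' or 'h' repeat the first consonant+vowel as a prefix.
So tezonfefd → mitezonfefdus.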